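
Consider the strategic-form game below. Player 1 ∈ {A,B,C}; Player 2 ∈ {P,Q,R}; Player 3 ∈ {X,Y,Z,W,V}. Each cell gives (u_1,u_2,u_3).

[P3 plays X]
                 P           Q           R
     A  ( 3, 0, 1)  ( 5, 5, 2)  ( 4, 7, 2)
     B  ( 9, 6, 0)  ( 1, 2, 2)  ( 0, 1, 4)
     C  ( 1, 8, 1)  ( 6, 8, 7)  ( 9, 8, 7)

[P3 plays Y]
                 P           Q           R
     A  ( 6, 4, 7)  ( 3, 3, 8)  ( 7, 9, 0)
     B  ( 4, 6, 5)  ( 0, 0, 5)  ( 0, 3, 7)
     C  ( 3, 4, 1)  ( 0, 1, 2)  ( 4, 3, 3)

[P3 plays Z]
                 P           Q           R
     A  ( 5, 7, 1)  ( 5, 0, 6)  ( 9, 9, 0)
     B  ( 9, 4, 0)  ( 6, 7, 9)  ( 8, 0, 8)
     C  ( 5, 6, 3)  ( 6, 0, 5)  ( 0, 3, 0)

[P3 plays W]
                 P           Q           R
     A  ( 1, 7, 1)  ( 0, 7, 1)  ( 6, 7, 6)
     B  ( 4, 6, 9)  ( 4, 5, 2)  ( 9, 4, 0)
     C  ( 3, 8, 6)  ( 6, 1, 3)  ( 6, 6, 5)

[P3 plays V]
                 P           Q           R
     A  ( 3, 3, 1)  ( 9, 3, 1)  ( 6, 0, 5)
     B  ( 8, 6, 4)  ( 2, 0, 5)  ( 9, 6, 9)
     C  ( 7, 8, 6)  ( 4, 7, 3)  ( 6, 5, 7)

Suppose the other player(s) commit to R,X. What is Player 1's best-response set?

u_1(A vs R,X) = 4
u_1(B vs R,X) = 0
u_1(C vs R,X) = 9
max payoff 9 at {C}

P1 best: {C}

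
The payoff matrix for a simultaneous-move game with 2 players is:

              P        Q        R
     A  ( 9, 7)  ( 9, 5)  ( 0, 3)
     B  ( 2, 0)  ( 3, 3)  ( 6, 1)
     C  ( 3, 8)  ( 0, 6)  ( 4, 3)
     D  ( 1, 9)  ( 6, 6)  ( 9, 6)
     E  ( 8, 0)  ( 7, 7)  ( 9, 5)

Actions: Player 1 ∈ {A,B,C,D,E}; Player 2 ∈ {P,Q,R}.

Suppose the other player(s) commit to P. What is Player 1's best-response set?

P1 best: {A}

u_1(A vs P) = 9
u_1(B vs P) = 2
u_1(C vs P) = 3
u_1(D vs P) = 1
u_1(E vs P) = 8
max payoff 9 at {A}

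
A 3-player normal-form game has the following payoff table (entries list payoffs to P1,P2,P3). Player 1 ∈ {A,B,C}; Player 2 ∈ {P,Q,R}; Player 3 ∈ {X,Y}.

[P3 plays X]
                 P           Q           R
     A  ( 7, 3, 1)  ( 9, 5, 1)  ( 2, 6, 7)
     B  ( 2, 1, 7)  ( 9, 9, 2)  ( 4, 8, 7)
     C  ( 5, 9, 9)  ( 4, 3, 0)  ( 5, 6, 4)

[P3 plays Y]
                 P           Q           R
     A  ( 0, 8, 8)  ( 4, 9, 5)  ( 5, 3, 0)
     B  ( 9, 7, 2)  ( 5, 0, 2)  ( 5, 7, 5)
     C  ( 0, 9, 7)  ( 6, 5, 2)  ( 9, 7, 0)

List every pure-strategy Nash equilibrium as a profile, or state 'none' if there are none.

(A,P,X): not NE [P2→R gives 6>3; P3→Y gives 8>1]
(A,P,Y): not NE [P1→B gives 9>0; P2→Q gives 9>8]
(A,Q,X): not NE [P2→R gives 6>5; P3→Y gives 5>1]
(A,Q,Y): not NE [P1→C gives 6>4]
(A,R,X): not NE [P1→C gives 5>2]
(A,R,Y): not NE [P1→C gives 9>5; P2→Q gives 9>3; P3→X gives 7>0]
(B,P,X): not NE [P1→A gives 7>2; P2→Q gives 9>1]
(B,P,Y): not NE [P3→X gives 7>2]
(B,Q,X): NE
(B,Q,Y): not NE [P1→C gives 6>5; P2→R gives 7>0]
(B,R,X): not NE [P1→C gives 5>4; P2→Q gives 9>8]
(B,R,Y): not NE [P1→C gives 9>5; P3→X gives 7>5]
(C,P,X): not NE [P1→A gives 7>5]
(C,P,Y): not NE [P1→B gives 9>0; P3→X gives 9>7]
(C,Q,X): not NE [P1→B gives 9>4; P2→P gives 9>3; P3→Y gives 2>0]
(C,Q,Y): not NE [P2→P gives 9>5]
(C,R,X): not NE [P2→P gives 9>6]
(C,R,Y): not NE [P2→P gives 9>7; P3→X gives 4>0]

NE set: (B,Q,X)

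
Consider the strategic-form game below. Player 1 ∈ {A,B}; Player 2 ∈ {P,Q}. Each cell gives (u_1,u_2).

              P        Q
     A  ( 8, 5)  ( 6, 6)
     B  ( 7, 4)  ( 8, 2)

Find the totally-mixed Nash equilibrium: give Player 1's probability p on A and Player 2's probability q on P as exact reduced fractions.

P1 mixes 2/3 on A; P2 mixes 2/3 on P

P1 indiff ⇒ q·8+(1-q)·6 = q·7+(1-q)·8 ⇒ q(1) = (1-q)(2) ⇒ q = 2/3
P2 indiff ⇒ p·5+(1-p)·4 = p·6+(1-p)·2 ⇒ p(-1) = (1-p)(-2) ⇒ p = 2/3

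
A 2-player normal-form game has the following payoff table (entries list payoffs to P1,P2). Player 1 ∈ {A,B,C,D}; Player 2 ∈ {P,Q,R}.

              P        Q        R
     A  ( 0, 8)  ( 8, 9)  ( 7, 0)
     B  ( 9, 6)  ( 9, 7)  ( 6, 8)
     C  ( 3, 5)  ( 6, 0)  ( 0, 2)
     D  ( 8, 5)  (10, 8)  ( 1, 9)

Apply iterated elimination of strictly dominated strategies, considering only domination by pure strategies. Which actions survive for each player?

P1 drop C (B beats it: P:9>3 Q:9>6 R:6>0)
P2 drop P (Q beats it: A:9>8 B:7>6 D:8>5)
P1→{A,B,D} P2→{Q,R}

Remaining: P1:{A,B,D} P2:{Q,R}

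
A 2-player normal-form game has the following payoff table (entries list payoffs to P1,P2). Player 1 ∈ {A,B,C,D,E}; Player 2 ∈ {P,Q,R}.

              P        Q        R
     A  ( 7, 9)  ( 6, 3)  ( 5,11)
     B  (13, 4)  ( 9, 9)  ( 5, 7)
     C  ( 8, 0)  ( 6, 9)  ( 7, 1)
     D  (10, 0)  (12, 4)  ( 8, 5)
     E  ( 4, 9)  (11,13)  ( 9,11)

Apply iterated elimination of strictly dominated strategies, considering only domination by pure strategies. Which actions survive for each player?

IESDS → P1:{D,E} P2:{Q,R}

P1 drop A (D beats it: P:10>7 Q:12>6 R:8>5)
P1 drop C (D beats it: P:10>8 Q:12>6 R:8>7)
P2 drop P (Q beats it: B:9>4 D:4>0 E:13>9)
P1 drop B (D beats it: Q:12>9 R:8>5)
P1→{D,E} P2→{Q,R}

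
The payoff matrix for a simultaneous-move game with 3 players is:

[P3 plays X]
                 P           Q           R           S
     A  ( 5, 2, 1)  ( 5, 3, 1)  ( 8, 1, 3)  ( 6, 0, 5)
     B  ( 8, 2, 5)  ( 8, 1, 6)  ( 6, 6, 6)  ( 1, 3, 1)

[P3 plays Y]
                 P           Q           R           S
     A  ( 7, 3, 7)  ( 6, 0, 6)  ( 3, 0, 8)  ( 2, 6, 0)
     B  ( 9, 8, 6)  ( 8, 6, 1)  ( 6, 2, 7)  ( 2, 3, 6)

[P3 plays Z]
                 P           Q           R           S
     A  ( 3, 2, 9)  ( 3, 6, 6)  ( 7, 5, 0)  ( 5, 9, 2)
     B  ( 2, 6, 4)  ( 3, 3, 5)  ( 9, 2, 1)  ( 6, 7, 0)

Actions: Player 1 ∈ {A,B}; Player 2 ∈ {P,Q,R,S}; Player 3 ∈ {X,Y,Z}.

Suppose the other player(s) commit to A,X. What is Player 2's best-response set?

P2 best: {Q}

u_2(P vs A,X) = 2
u_2(Q vs A,X) = 3
u_2(R vs A,X) = 1
u_2(S vs A,X) = 0
max payoff 3 at {Q}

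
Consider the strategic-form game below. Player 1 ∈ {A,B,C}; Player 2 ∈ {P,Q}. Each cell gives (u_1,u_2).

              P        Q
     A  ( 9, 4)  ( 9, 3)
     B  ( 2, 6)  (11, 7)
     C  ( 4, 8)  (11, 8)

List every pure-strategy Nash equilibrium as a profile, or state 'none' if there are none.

NE set: (A,P), (B,Q), (C,Q)

(A,P): NE
(A,Q): not NE [P1→C gives 11>9; P2→P gives 4>3]
(B,P): not NE [P1→A gives 9>2; P2→Q gives 7>6]
(B,Q): NE
(C,P): not NE [P1→A gives 9>4]
(C,Q): NE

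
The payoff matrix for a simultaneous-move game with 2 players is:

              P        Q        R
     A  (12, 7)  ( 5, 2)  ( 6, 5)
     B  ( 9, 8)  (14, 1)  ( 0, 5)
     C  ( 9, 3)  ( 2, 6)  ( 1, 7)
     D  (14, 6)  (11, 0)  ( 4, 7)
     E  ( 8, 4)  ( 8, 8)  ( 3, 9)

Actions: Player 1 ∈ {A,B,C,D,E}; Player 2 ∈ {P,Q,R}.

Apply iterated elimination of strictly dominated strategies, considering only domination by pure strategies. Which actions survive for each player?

IESDS → P1:{A,D} P2:{P,R}

P1 drop C (A beats it: P:12>9 Q:5>2 R:6>1)
P1 drop E (D beats it: P:14>8 Q:11>8 R:4>3)
P2 drop Q (P beats it: A:7>2 B:8>1 D:6>0)
P1 drop B (A beats it: P:12>9 R:6>0)
P1→{A,D} P2→{P,R}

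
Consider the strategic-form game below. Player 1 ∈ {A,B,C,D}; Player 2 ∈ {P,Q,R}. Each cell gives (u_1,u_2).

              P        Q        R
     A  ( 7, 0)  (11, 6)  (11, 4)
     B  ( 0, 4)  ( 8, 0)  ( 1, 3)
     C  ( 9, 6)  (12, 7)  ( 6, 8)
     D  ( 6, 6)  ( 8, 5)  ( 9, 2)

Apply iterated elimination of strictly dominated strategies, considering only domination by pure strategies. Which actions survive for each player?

P1 drop B (A beats it: P:7>0 Q:11>8 R:11>1)
P1 drop D (A beats it: P:7>6 Q:11>8 R:11>9)
P2 drop P (Q beats it: A:6>0 C:7>6)
P1→{A,C} P2→{Q,R}

IESDS → P1:{A,C} P2:{Q,R}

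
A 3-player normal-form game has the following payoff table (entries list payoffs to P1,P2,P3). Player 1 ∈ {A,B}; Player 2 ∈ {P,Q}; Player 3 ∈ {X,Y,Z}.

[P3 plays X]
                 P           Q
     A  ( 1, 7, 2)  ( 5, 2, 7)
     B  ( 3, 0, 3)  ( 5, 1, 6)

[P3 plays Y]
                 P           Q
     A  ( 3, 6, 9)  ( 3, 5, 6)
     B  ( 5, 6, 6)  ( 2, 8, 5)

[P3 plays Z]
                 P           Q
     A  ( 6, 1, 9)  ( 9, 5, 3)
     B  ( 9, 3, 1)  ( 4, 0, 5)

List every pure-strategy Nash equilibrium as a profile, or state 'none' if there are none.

Nash profiles: (B,Q,X)

(A,P,X): not NE [P1→B gives 3>1; P3→Z gives 9>2]
(A,P,Y): not NE [P1→B gives 5>3]
(A,P,Z): not NE [P1→B gives 9>6; P2→Q gives 5>1]
(A,Q,X): not NE [P2→P gives 7>2]
(A,Q,Y): not NE [P2→P gives 6>5; P3→X gives 7>6]
(A,Q,Z): not NE [P3→X gives 7>3]
(B,P,X): not NE [P2→Q gives 1>0; P3→Y gives 6>3]
(B,P,Y): not NE [P2→Q gives 8>6]
(B,P,Z): not NE [P3→Y gives 6>1]
(B,Q,X): NE
(B,Q,Y): not NE [P1→A gives 3>2; P3→X gives 6>5]
(B,Q,Z): not NE [P1→A gives 9>4; P2→P gives 3>0; P3→X gives 6>5]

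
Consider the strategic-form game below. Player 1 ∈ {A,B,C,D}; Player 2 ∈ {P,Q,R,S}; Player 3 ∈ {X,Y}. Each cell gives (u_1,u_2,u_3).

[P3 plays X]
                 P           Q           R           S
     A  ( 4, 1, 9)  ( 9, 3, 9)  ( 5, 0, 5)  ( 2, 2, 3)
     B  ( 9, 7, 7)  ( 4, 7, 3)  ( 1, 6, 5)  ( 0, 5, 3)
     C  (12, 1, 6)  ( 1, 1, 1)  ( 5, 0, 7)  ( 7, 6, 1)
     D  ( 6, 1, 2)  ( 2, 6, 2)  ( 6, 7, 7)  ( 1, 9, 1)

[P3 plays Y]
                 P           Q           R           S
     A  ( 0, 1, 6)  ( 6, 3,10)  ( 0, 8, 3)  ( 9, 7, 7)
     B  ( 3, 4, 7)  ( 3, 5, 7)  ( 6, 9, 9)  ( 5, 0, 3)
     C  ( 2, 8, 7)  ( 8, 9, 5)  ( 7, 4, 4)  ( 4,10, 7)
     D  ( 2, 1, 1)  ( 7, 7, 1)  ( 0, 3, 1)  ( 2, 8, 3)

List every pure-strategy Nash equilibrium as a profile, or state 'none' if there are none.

(A,P,X): not NE [P1→C gives 12>4; P2→Q gives 3>1]
(A,P,Y): not NE [P1→B gives 3>0; P2→R gives 8>1; P3→X gives 9>6]
(A,Q,X): not NE [P3→Y gives 10>9]
(A,Q,Y): not NE [P1→C gives 8>6; P2→R gives 8>3]
(A,R,X): not NE [P1→D gives 6>5; P2→Q gives 3>0]
(A,R,Y): not NE [P1→C gives 7>0; P3→X gives 5>3]
(A,S,X): not NE [P1→C gives 7>2; P2→Q gives 3>2; P3→Y gives 7>3]
(A,S,Y): not NE [P2→R gives 8>7]
(B,P,X): not NE [P1→C gives 12>9]
(B,P,Y): not NE [P2→R gives 9>4]
(B,Q,X): not NE [P1→A gives 9>4; P3→Y gives 7>3]
(B,Q,Y): not NE [P1→C gives 8>3; P2→R gives 9>5]
(B,R,X): not NE [P1→D gives 6>1; P2→Q gives 7>6; P3→Y gives 9>5]
(B,R,Y): not NE [P1→C gives 7>6]
(B,S,X): not NE [P1→C gives 7>0; P2→Q gives 7>5]
(B,S,Y): not NE [P1→A gives 9>5; P2→R gives 9>0]
(C,P,X): not NE [P2→S gives 6>1; P3→Y gives 7>6]
(C,P,Y): not NE [P1→B gives 3>2; P2→S gives 10>8]
(C,Q,X): not NE [P1→A gives 9>1; P2→S gives 6>1; P3→Y gives 5>1]
(C,Q,Y): not NE [P2→S gives 10>9]
(C,R,X): not NE [P1→D gives 6>5; P2→S gives 6>0]
(C,R,Y): not NE [P2→S gives 10>4; P3→X gives 7>4]
(C,S,X): not NE [P3→Y gives 7>1]
(C,S,Y): not NE [P1→A gives 9>4]
(D,P,X): not NE [P1→C gives 12>6; P2→S gives 9>1]
(D,P,Y): not NE [P1→B gives 3>2; P2→S gives 8>1; P3→X gives 2>1]
(D,Q,X): not NE [P1→A gives 9>2; P2→S gives 9>6]
(D,Q,Y): not NE [P1→C gives 8>7; P2→S gives 8>7; P3→X gives 2>1]
(D,R,X): not NE [P2→S gives 9>7]
(D,R,Y): not NE [P1→C gives 7>0; P2→S gives 8>3; P3→X gives 7>1]
(D,S,X): not NE [P1→C gives 7>1; P3→Y gives 3>1]
(D,S,Y): not NE [P1→A gives 9>2]

Equilibria: none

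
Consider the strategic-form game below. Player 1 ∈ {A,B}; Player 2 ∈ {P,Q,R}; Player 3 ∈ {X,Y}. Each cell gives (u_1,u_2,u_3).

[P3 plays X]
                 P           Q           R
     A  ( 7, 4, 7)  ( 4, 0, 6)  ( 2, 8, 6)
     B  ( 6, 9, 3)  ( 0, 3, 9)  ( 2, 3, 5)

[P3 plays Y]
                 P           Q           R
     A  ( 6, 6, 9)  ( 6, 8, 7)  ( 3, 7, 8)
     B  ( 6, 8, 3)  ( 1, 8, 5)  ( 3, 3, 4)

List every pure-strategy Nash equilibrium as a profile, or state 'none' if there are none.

(A,P,X): not NE [P2→R gives 8>4; P3→Y gives 9>7]
(A,P,Y): not NE [P2→Q gives 8>6]
(A,Q,X): not NE [P2→R gives 8>0; P3→Y gives 7>6]
(A,Q,Y): NE
(A,R,X): not NE [P3→Y gives 8>6]
(A,R,Y): not NE [P2→Q gives 8>7]
(B,P,X): not NE [P1→A gives 7>6]
(B,P,Y): NE
(B,Q,X): not NE [P1→A gives 4>0; P2→P gives 9>3]
(B,Q,Y): not NE [P1→A gives 6>1; P3→X gives 9>5]
(B,R,X): not NE [P2→P gives 9>3]
(B,R,Y): not NE [P2→Q gives 8>3; P3→X gives 5>4]

NE set: (A,Q,Y), (B,P,Y)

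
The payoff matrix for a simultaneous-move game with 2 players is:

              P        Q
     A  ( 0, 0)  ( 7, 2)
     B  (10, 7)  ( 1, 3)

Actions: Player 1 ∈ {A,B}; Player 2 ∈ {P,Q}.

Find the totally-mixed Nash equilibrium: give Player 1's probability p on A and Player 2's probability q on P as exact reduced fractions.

P1 indiff ⇒ q·0+(1-q)·7 = q·10+(1-q)·1 ⇒ q(-10) = (1-q)(-6) ⇒ q = 3/8
P2 indiff ⇒ p·0+(1-p)·7 = p·2+(1-p)·3 ⇒ p(-2) = (1-p)(-4) ⇒ p = 2/3

p=2/3, q=3/8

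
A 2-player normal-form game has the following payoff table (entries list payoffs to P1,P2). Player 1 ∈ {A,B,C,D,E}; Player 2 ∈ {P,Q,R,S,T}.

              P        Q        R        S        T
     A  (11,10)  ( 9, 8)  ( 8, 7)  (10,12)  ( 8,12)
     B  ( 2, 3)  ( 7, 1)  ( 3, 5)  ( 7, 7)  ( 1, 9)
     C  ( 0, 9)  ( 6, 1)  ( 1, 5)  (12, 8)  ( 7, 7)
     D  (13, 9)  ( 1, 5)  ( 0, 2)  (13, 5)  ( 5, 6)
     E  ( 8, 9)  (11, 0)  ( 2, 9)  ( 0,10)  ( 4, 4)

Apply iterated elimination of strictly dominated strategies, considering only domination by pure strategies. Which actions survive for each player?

Remaining: P1:{A,C,D} P2:{P,S,T}

P1 drop B (A beats it: P:11>2 Q:9>7 R:8>3 S:10>7 T:8>1)
P2 drop Q (P beats it: A:10>8 C:9>1 D:9>5 E:9>0)
P1 drop E (A beats it: P:11>8 R:8>2 S:10>0 T:8>4)
P2 drop R (P beats it: A:10>7 C:9>5 D:9>2)
P1→{A,C,D} P2→{P,S,T}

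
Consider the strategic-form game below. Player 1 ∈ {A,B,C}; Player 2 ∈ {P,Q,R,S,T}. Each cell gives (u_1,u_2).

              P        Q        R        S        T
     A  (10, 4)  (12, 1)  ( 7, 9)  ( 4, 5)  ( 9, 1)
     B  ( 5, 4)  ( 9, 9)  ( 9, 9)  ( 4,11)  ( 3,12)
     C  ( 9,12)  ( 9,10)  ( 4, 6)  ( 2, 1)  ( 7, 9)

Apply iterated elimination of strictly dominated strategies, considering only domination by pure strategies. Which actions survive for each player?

P1 drop C (A beats it: P:10>9 Q:12>9 R:7>4 S:4>2 T:9>7)
P2 drop P (R beats it: A:9>4 B:9>4)
P2 drop Q (S beats it: A:5>1 B:11>9)
P1→{A,B} P2→{R,S,T}

Remaining: P1:{A,B} P2:{R,S,T}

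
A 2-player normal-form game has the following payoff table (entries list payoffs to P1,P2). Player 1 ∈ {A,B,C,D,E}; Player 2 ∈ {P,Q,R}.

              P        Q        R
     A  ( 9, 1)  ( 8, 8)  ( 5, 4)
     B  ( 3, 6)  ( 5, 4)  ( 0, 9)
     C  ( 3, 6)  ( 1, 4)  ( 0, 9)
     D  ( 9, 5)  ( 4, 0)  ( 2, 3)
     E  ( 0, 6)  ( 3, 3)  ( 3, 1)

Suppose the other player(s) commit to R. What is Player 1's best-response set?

argmax u_1 = {A}

u_1(A vs R) = 5
u_1(B vs R) = 0
u_1(C vs R) = 0
u_1(D vs R) = 2
u_1(E vs R) = 3
max payoff 5 at {A}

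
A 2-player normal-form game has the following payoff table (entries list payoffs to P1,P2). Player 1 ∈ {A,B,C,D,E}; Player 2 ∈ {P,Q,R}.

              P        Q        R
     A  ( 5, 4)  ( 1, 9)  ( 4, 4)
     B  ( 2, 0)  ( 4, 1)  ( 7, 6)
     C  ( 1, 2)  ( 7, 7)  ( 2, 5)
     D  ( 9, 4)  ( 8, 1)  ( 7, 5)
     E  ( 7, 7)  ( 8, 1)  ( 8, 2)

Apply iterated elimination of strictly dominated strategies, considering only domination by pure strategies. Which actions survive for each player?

Survivors P1:{D,E} P2:{P,R}

P1 drop A (D beats it: P:9>5 Q:8>1 R:7>4)
P1 drop B (E beats it: P:7>2 Q:8>4 R:8>7)
P1 drop C (D beats it: P:9>1 Q:8>7 R:7>2)
P2 drop Q (P beats it: D:4>1 E:7>1)
P1→{D,E} P2→{P,R}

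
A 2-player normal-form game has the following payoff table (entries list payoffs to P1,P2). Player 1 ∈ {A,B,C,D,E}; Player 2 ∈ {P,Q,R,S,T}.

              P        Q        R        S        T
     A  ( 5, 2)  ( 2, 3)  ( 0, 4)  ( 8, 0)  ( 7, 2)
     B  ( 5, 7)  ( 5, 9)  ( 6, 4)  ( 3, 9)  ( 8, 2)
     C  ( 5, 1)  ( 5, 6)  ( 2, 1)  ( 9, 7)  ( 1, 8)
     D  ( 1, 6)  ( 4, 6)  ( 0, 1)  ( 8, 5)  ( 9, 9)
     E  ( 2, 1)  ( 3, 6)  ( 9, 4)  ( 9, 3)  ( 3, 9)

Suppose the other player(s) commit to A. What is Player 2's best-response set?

BR_2 = {R}

u_2(P vs A) = 2
u_2(Q vs A) = 3
u_2(R vs A) = 4
u_2(S vs A) = 0
u_2(T vs A) = 2
max payoff 4 at {R}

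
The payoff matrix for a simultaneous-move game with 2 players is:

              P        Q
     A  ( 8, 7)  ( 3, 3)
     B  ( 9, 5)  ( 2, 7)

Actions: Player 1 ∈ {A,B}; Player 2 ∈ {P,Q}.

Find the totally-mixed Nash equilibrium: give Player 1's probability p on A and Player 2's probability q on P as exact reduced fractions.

p=1/3, q=1/2

P1 indiff ⇒ q·8+(1-q)·3 = q·9+(1-q)·2 ⇒ q(-1) = (1-q)(-1) ⇒ q = 1/2
P2 indiff ⇒ p·7+(1-p)·5 = p·3+(1-p)·7 ⇒ p(4) = (1-p)(2) ⇒ p = 1/3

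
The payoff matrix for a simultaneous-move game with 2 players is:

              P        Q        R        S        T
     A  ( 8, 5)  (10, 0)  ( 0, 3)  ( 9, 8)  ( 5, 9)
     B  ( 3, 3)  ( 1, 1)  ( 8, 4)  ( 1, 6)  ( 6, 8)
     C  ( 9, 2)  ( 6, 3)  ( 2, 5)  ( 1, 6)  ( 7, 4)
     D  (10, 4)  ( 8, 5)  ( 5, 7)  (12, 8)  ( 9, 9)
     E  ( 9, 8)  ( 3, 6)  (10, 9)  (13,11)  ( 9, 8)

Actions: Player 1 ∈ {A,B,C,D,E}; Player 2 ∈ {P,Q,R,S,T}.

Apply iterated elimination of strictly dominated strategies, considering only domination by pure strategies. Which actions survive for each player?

Survivors P1:{D,E} P2:{S,T}

P1 drop B (E beats it: P:9>3 Q:3>1 R:10>8 S:13>1 T:9>6)
P1 drop C (D beats it: P:10>9 Q:8>6 R:5>2 S:12>1 T:9>7)
P2 drop P (S beats it: A:8>5 D:8>4 E:11>8)
P2 drop Q (R beats it: A:3>0 D:7>5 E:9>6)
P1 drop A (D beats it: R:5>0 S:12>9 T:9>5)
P2 drop R (S beats it: D:8>7 E:11>9)
P1→{D,E} P2→{S,T}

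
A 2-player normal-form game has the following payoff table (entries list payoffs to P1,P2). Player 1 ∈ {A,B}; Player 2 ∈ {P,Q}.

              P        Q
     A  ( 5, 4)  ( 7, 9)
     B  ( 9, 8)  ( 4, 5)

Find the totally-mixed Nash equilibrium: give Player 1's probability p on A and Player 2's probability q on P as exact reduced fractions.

P1 mixes 3/8 on A; P2 mixes 3/7 on P

P1 indiff ⇒ q·5+(1-q)·7 = q·9+(1-q)·4 ⇒ q(-4) = (1-q)(-3) ⇒ q = 3/7
P2 indiff ⇒ p·4+(1-p)·8 = p·9+(1-p)·5 ⇒ p(-5) = (1-p)(-3) ⇒ p = 3/8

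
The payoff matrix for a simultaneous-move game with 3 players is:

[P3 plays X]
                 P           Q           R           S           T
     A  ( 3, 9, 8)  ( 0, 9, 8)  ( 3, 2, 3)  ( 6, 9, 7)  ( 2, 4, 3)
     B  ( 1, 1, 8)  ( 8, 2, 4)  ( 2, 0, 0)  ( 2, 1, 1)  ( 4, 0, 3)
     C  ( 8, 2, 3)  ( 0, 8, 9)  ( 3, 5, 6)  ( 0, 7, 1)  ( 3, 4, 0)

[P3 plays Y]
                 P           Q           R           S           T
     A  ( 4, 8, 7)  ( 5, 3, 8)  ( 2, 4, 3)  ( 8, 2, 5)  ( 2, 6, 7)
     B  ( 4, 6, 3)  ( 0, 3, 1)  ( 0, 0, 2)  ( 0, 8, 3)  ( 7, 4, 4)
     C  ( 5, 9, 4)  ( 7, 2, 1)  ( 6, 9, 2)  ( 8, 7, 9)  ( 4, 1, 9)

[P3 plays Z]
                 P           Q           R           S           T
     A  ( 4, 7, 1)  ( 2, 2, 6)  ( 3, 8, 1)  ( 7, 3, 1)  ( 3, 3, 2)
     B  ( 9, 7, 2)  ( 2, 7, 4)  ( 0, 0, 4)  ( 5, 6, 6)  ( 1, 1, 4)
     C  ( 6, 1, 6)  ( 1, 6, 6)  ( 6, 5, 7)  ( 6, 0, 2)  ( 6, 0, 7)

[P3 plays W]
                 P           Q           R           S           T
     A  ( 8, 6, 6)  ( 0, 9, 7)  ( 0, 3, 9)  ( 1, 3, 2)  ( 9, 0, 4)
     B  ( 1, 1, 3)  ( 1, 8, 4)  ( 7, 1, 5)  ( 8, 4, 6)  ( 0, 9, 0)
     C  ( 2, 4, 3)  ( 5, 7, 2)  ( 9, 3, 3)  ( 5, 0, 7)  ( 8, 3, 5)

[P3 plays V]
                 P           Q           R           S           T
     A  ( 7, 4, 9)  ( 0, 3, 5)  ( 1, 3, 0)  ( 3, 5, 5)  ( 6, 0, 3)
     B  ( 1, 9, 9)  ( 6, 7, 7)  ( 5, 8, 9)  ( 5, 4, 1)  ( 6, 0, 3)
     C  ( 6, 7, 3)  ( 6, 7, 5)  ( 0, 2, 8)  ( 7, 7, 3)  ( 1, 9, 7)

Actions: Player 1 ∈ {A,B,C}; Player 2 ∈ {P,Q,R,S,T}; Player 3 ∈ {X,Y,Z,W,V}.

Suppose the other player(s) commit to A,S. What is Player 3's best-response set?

P3 best: {X}

u_3(X vs A,S) = 7
u_3(Y vs A,S) = 5
u_3(Z vs A,S) = 1
u_3(W vs A,S) = 2
u_3(V vs A,S) = 5
max payoff 7 at {X}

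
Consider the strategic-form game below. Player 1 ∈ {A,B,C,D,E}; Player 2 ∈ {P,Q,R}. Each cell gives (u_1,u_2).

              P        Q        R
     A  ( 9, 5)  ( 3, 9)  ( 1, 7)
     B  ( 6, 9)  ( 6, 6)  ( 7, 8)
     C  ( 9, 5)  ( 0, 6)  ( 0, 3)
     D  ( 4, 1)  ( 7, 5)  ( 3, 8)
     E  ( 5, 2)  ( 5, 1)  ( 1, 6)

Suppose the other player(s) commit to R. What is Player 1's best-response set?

P1 best: {B}

u_1(A vs R) = 1
u_1(B vs R) = 7
u_1(C vs R) = 0
u_1(D vs R) = 3
u_1(E vs R) = 1
max payoff 7 at {B}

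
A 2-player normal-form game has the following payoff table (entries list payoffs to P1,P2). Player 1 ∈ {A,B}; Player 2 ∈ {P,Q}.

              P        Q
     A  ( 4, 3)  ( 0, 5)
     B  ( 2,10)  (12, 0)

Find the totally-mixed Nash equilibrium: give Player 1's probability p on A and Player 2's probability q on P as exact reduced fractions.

p=5/6, q=6/7

P1 indiff ⇒ q·4+(1-q)·0 = q·2+(1-q)·12 ⇒ q(2) = (1-q)(12) ⇒ q = 6/7
P2 indiff ⇒ p·3+(1-p)·10 = p·5+(1-p)·0 ⇒ p(-2) = (1-p)(-10) ⇒ p = 5/6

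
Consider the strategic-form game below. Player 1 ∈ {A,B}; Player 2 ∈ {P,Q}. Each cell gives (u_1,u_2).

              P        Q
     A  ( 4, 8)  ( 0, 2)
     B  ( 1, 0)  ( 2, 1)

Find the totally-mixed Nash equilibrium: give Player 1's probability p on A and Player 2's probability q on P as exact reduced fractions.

P1 indiff ⇒ q·4+(1-q)·0 = q·1+(1-q)·2 ⇒ q(3) = (1-q)(2) ⇒ q = 2/5
P2 indiff ⇒ p·8+(1-p)·0 = p·2+(1-p)·1 ⇒ p(6) = (1-p)(1) ⇒ p = 1/7

P1 mixes 1/7 on A; P2 mixes 2/5 on P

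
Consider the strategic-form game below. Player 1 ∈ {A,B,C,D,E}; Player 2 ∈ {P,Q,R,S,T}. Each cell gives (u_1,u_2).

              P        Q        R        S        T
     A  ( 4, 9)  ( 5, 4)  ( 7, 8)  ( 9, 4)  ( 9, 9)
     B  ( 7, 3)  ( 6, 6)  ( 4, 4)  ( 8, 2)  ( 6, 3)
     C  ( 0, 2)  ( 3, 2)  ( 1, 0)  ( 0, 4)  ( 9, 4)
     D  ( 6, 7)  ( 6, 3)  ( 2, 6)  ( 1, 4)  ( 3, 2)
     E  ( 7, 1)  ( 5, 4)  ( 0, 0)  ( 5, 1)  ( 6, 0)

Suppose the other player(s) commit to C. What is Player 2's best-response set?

BR_2 = {S,T}

u_2(P vs C) = 2
u_2(Q vs C) = 2
u_2(R vs C) = 0
u_2(S vs C) = 4
u_2(T vs C) = 4
max payoff 4 at {S,T}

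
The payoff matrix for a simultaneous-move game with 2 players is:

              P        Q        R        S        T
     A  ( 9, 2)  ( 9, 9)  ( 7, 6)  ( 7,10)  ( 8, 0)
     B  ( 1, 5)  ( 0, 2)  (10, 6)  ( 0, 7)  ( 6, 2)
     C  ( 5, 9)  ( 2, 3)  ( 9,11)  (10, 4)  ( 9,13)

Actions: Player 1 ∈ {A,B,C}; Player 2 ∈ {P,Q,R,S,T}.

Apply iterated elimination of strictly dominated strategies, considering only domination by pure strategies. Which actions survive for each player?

Survivors P1:{B,C} P2:{R,S,T}

P2 drop P (R beats it: A:6>2 B:6>5 C:11>9)
P2 drop Q (S beats it: A:10>9 B:7>2 C:4>3)
P1 drop A (C beats it: R:9>7 S:10>7 T:9>8)
P1→{B,C} P2→{R,S,T}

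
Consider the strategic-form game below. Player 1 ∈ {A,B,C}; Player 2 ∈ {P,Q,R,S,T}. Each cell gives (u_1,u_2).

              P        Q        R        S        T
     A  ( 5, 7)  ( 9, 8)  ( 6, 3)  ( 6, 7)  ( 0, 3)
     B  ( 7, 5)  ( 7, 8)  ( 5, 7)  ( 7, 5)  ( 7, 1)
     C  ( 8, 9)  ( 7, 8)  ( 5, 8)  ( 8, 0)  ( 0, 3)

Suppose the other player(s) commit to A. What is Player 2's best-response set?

BR_2 = {Q}

u_2(P vs A) = 7
u_2(Q vs A) = 8
u_2(R vs A) = 3
u_2(S vs A) = 7
u_2(T vs A) = 3
max payoff 8 at {Q}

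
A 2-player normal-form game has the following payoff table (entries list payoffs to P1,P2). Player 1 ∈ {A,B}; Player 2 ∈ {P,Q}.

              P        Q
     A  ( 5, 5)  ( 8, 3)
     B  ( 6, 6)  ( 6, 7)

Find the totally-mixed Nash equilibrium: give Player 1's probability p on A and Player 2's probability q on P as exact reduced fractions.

P1 mixes 1/3 on A; P2 mixes 2/3 on P

P1 indiff ⇒ q·5+(1-q)·8 = q·6+(1-q)·6 ⇒ q(-1) = (1-q)(-2) ⇒ q = 2/3
P2 indiff ⇒ p·5+(1-p)·6 = p·3+(1-p)·7 ⇒ p(2) = (1-p)(1) ⇒ p = 1/3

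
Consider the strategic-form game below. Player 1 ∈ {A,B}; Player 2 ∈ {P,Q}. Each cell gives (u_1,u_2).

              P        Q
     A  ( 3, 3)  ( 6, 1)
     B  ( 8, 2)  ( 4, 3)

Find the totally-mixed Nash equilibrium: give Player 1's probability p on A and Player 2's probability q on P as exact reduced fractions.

P1 indiff ⇒ q·3+(1-q)·6 = q·8+(1-q)·4 ⇒ q(-5) = (1-q)(-2) ⇒ q = 2/7
P2 indiff ⇒ p·3+(1-p)·2 = p·1+(1-p)·3 ⇒ p(2) = (1-p)(1) ⇒ p = 1/3

p=1/3, q=2/7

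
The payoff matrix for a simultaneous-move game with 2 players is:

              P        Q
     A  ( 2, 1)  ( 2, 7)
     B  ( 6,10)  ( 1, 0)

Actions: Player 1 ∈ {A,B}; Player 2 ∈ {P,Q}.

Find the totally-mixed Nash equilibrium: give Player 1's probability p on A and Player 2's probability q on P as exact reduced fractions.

P1 indiff ⇒ q·2+(1-q)·2 = q·6+(1-q)·1 ⇒ q(-4) = (1-q)(-1) ⇒ q = 1/5
P2 indiff ⇒ p·1+(1-p)·10 = p·7+(1-p)·0 ⇒ p(-6) = (1-p)(-10) ⇒ p = 5/8

p=5/8, q=1/5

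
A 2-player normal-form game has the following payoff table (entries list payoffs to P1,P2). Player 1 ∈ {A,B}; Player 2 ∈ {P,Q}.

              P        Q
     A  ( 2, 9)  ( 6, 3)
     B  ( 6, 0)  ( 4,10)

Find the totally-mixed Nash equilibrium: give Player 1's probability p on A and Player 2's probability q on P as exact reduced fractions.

P1 indiff ⇒ q·2+(1-q)·6 = q·6+(1-q)·4 ⇒ q(-4) = (1-q)(-2) ⇒ q = 1/3
P2 indiff ⇒ p·9+(1-p)·0 = p·3+(1-p)·10 ⇒ p(6) = (1-p)(10) ⇒ p = 5/8

P1 mixes 5/8 on A; P2 mixes 1/3 on P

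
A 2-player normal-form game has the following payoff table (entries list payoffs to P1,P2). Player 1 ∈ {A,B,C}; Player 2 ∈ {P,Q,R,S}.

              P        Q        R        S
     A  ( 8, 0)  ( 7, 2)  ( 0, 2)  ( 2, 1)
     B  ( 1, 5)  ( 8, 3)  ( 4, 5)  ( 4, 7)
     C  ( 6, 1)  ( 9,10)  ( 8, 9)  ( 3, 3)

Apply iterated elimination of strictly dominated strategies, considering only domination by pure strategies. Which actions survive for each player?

P2 drop P (S beats it: A:1>0 B:7>5 C:3>1)
P1 drop A (B beats it: Q:8>7 R:4>0 S:4>2)
P1→{B,C} P2→{Q,R,S}

Survivors P1:{B,C} P2:{Q,R,S}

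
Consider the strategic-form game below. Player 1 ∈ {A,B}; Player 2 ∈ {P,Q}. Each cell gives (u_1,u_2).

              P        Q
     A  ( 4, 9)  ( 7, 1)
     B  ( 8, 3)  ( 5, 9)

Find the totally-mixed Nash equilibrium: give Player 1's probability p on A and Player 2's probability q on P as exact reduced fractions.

P1 indiff ⇒ q·4+(1-q)·7 = q·8+(1-q)·5 ⇒ q(-4) = (1-q)(-2) ⇒ q = 1/3
P2 indiff ⇒ p·9+(1-p)·3 = p·1+(1-p)·9 ⇒ p(8) = (1-p)(6) ⇒ p = 3/7

p=3/7, q=1/3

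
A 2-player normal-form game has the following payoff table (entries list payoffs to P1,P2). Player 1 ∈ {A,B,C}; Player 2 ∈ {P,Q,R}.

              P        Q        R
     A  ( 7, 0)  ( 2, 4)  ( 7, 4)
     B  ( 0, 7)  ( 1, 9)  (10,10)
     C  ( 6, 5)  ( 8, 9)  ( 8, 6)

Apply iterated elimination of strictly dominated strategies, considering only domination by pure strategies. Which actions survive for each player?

Remaining: P1:{B,C} P2:{Q,R}

P2 drop P (Q beats it: A:4>0 B:9>7 C:9>5)
P1 drop A (C beats it: Q:8>2 R:8>7)
P1→{B,C} P2→{Q,R}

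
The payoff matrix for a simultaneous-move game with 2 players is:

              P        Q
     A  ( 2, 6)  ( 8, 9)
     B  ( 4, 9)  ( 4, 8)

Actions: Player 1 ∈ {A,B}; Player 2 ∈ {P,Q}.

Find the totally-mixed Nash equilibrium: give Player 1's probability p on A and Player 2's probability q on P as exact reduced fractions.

(p,q) = (1/4, 2/3)

P1 indiff ⇒ q·2+(1-q)·8 = q·4+(1-q)·4 ⇒ q(-2) = (1-q)(-4) ⇒ q = 2/3
P2 indiff ⇒ p·6+(1-p)·9 = p·9+(1-p)·8 ⇒ p(-3) = (1-p)(-1) ⇒ p = 1/4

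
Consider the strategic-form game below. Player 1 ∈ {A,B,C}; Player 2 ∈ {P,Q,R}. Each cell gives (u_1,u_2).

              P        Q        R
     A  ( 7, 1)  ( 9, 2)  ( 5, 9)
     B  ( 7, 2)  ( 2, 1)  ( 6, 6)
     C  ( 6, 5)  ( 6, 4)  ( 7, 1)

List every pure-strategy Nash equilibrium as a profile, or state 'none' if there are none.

PSNE: ∅

(A,P): not NE [P2→R gives 9>1]
(A,Q): not NE [P2→R gives 9>2]
(A,R): not NE [P1→C gives 7>5]
(B,P): not NE [P2→R gives 6>2]
(B,Q): not NE [P1→A gives 9>2; P2→R gives 6>1]
(B,R): not NE [P1→C gives 7>6]
(C,P): not NE [P1→B gives 7>6]
(C,Q): not NE [P1→A gives 9>6; P2→P gives 5>4]
(C,R): not NE [P2→P gives 5>1]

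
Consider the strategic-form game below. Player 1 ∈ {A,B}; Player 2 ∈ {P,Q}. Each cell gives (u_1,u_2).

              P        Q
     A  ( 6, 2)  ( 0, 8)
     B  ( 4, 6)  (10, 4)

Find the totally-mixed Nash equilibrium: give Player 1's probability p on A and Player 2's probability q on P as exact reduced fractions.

P1 indiff ⇒ q·6+(1-q)·0 = q·4+(1-q)·10 ⇒ q(2) = (1-q)(10) ⇒ q = 5/6
P2 indiff ⇒ p·2+(1-p)·6 = p·8+(1-p)·4 ⇒ p(-6) = (1-p)(-2) ⇒ p = 1/4

p=1/4, q=5/6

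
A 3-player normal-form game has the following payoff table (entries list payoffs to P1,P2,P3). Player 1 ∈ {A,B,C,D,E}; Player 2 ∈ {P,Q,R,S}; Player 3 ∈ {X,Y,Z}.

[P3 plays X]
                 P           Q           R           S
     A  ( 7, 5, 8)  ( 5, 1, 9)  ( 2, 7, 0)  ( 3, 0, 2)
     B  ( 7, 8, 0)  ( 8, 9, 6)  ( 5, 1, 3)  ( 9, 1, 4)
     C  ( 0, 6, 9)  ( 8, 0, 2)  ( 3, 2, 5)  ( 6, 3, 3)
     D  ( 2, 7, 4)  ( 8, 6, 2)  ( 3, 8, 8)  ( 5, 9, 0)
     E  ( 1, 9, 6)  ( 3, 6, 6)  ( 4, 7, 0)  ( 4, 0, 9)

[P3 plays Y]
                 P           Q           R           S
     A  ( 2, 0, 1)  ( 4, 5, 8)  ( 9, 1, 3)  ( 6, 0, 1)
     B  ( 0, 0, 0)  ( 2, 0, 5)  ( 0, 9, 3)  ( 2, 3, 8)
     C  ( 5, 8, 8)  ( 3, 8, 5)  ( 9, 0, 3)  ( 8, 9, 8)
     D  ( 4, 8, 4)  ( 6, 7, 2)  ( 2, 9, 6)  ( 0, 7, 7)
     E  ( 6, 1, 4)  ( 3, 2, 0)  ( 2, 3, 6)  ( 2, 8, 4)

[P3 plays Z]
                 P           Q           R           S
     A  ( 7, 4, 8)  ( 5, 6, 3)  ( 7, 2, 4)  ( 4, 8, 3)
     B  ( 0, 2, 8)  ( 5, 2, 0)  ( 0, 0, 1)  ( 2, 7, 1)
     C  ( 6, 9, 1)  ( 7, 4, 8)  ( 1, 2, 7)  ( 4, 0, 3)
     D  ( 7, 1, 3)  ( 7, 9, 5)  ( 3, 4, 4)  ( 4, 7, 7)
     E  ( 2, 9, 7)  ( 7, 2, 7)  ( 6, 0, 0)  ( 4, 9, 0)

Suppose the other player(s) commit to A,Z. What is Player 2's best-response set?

u_2(P vs A,Z) = 4
u_2(Q vs A,Z) = 6
u_2(R vs A,Z) = 2
u_2(S vs A,Z) = 8
max payoff 8 at {S}

BR_2 = {S}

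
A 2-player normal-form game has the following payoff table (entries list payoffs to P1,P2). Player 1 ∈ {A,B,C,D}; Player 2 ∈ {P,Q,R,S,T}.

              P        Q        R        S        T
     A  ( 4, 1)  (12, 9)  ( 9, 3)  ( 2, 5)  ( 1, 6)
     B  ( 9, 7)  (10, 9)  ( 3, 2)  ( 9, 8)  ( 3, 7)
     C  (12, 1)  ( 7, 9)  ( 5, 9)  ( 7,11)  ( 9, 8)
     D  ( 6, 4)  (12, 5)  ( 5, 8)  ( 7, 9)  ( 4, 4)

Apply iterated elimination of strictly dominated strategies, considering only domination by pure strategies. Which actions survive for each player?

Survivors P1:{A,B,D} P2:{Q,S}

P2 drop P (Q beats it: A:9>1 B:9>7 C:9>1 D:5>4)
P2 drop R (S beats it: A:5>3 B:8>2 C:11>9 D:9>8)
P2 drop T (Q beats it: A:9>6 B:9>7 C:9>8 D:5>4)
P1 drop C (B beats it: Q:10>7 S:9>7)
P1→{A,B,D} P2→{Q,S}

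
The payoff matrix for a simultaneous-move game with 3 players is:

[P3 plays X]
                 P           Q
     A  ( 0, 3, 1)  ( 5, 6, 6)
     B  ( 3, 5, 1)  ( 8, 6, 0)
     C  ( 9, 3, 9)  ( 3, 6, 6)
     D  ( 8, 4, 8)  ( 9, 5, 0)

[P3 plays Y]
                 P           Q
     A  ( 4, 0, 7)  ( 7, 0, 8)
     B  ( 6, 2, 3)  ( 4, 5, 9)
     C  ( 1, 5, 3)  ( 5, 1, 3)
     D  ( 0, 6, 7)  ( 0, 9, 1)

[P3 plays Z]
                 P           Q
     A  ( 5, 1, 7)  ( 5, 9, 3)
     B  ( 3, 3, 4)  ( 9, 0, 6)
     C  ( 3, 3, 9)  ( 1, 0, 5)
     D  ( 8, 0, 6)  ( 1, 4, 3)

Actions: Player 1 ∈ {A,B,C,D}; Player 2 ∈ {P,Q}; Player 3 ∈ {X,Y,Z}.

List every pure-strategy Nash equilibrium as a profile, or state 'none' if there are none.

PSNE = {(A,Q,Y)}

(A,P,X): not NE [P1→C gives 9>0; P2→Q gives 6>3; P3→Z gives 7>1]
(A,P,Y): not NE [P1→B gives 6>4]
(A,P,Z): not NE [P1→D gives 8>5; P2→Q gives 9>1]
(A,Q,X): not NE [P1→D gives 9>5; P3→Y gives 8>6]
(A,Q,Y): NE
(A,Q,Z): not NE [P1→B gives 9>5; P3→Y gives 8>3]
(B,P,X): not NE [P1→C gives 9>3; P2→Q gives 6>5; P3→Z gives 4>1]
(B,P,Y): not NE [P2→Q gives 5>2; P3→Z gives 4>3]
(B,P,Z): not NE [P1→D gives 8>3]
(B,Q,X): not NE [P1→D gives 9>8; P3→Y gives 9>0]
(B,Q,Y): not NE [P1→A gives 7>4]
(B,Q,Z): not NE [P2→P gives 3>0; P3→Y gives 9>6]
(C,P,X): not NE [P2→Q gives 6>3]
(C,P,Y): not NE [P1→B gives 6>1; P3→Z gives 9>3]
(C,P,Z): not NE [P1→D gives 8>3]
(C,Q,X): not NE [P1→D gives 9>3]
(C,Q,Y): not NE [P1→A gives 7>5; P2→P gives 5>1; P3→X gives 6>3]
(C,Q,Z): not NE [P1→B gives 9>1; P2→P gives 3>0; P3→X gives 6>5]
(D,P,X): not NE [P1→C gives 9>8; P2→Q gives 5>4]
(D,P,Y): not NE [P1→B gives 6>0; P2→Q gives 9>6; P3→X gives 8>7]
(D,P,Z): not NE [P2→Q gives 4>0; P3→X gives 8>6]
(D,Q,X): not NE [P3→Z gives 3>0]
(D,Q,Y): not NE [P1→A gives 7>0; P3→Z gives 3>1]
(D,Q,Z): not NE [P1→B gives 9>1]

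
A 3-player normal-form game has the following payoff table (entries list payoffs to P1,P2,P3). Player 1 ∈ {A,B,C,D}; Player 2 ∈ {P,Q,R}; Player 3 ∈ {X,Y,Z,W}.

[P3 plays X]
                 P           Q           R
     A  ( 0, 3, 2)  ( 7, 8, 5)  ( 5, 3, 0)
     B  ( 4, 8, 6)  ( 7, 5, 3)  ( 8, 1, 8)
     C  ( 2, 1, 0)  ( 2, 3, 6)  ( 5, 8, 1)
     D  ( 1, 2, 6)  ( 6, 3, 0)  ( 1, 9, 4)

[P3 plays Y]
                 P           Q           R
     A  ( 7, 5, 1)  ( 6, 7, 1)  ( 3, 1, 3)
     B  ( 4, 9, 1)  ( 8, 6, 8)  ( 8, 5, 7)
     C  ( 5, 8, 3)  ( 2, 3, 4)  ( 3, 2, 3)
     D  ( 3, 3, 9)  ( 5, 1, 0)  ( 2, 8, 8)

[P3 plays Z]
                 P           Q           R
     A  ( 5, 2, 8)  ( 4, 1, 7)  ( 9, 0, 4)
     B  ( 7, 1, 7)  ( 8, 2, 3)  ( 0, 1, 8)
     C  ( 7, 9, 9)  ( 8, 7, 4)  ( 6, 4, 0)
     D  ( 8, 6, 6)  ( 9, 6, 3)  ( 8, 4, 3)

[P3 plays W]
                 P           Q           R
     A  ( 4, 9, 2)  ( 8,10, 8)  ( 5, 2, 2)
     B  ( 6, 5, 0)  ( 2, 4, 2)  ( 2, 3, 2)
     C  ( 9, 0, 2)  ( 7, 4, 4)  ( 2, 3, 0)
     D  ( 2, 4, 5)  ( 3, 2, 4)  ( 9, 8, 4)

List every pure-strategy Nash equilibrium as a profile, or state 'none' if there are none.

(A,P,X): not NE [P1→B gives 4>0; P2→Q gives 8>3; P3→Z gives 8>2]
(A,P,Y): not NE [P2→Q gives 7>5; P3→Z gives 8>1]
(A,P,Z): not NE [P1→D gives 8>5]
(A,P,W): not NE [P1→C gives 9>4; P2→Q gives 10>9; P3→Z gives 8>2]
(A,Q,X): not NE [P3→W gives 8>5]
(A,Q,Y): not NE [P1→B gives 8>6; P3→W gives 8>1]
(A,Q,Z): not NE [P1→D gives 9>4; P2→P gives 2>1; P3→W gives 8>7]
(A,Q,W): NE
(A,R,X): not NE [P1→B gives 8>5; P2→Q gives 8>3; P3→Z gives 4>0]
(A,R,Y): not NE [P1→B gives 8>3; P2→Q gives 7>1; P3→Z gives 4>3]
(A,R,Z): not NE [P2→P gives 2>0]
(A,R,W): not NE [P1→D gives 9>5; P2→Q gives 10>2; P3→Z gives 4>2]
(B,P,X): not NE [P3→Z gives 7>6]
(B,P,Y): not NE [P1→A gives 7>4; P3→Z gives 7>1]
(B,P,Z): not NE [P1→D gives 8>7; P2→Q gives 2>1]
(B,P,W): not NE [P1→C gives 9>6; P3→Z gives 7>0]
(B,Q,X): not NE [P2→P gives 8>5; P3→Y gives 8>3]
(B,Q,Y): not NE [P2→P gives 9>6]
(B,Q,Z): not NE [P1→D gives 9>8; P3→Y gives 8>3]
(B,Q,W): not NE [P1→A gives 8>2; P2→P gives 5>4; P3→Y gives 8>2]
(B,R,X): not NE [P2→P gives 8>1]
(B,R,Y): not NE [P2→P gives 9>5; P3→Z gives 8>7]
(B,R,Z): not NE [P1→A gives 9>0; P2→Q gives 2>1]
(B,R,W): not NE [P1→D gives 9>2; P2→P gives 5>3; P3→Z gives 8>2]
(C,P,X): not NE [P1→B gives 4>2; P2→R gives 8>1; P3→Z gives 9>0]
(C,P,Y): not NE [P1→A gives 7>5; P3→Z gives 9>3]
(C,P,Z): not NE [P1→D gives 8>7]
(C,P,W): not NE [P2→Q gives 4>0; P3→Z gives 9>2]
(C,Q,X): not NE [P1→B gives 7>2; P2→R gives 8>3]
(C,Q,Y): not NE [P1→B gives 8>2; P2→P gives 8>3; P3→X gives 6>4]
(C,Q,Z): not NE [P1→D gives 9>8; P2→P gives 9>7; P3→X gives 6>4]
(C,Q,W): not NE [P1→A gives 8>7; P3→X gives 6>4]
(C,R,X): not NE [P1→B gives 8>5; P3→Y gives 3>1]
(C,R,Y): not NE [P1→B gives 8>3; P2→P gives 8>2]
(C,R,Z): not NE [P1→A gives 9>6; P2→P gives 9>4; P3→Y gives 3>0]
(C,R,W): not NE [P1→D gives 9>2; P2→Q gives 4>3; P3→Y gives 3>0]
(D,P,X): not NE [P1→B gives 4>1; P2→R gives 9>2; P3→Y gives 9>6]
(D,P,Y): not NE [P1→A gives 7>3; P2→R gives 8>3]
(D,P,Z): not NE [P3→Y gives 9>6]
(D,P,W): not NE [P1→C gives 9>2; P2→R gives 8>4; P3→Y gives 9>5]
(D,Q,X): not NE [P1→B gives 7>6; P2→R gives 9>3; P3→W gives 4>0]
(D,Q,Y): not NE [P1→B gives 8>5; P2→R gives 8>1; P3→W gives 4>0]
(D,Q,Z): not NE [P3→W gives 4>3]
(D,Q,W): not NE [P1→A gives 8>3; P2→R gives 8>2]
(D,R,X): not NE [P1→B gives 8>1; P3→Y gives 8>4]
(D,R,Y): not NE [P1→B gives 8>2]
(D,R,Z): not NE [P1→A gives 9>8; P2→Q gives 6>4; P3→Y gives 8>3]
(D,R,W): not NE [P3→Y gives 8>4]

PSNE = {(A,Q,W)}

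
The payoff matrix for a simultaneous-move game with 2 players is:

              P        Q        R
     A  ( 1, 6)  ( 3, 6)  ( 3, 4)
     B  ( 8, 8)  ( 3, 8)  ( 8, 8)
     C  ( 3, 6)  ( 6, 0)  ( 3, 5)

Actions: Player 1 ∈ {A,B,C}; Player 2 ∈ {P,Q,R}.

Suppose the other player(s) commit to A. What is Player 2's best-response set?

P2 best: {P,Q}

u_2(P vs A) = 6
u_2(Q vs A) = 6
u_2(R vs A) = 4
max payoff 6 at {P,Q}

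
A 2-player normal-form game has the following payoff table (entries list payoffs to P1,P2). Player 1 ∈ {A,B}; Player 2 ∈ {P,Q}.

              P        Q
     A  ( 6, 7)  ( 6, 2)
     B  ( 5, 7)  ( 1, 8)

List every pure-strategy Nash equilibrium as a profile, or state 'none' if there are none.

NE set: (A,P)

(A,P): NE
(A,Q): not NE [P2→P gives 7>2]
(B,P): not NE [P1→A gives 6>5; P2→Q gives 8>7]
(B,Q): not NE [P1→A gives 6>1]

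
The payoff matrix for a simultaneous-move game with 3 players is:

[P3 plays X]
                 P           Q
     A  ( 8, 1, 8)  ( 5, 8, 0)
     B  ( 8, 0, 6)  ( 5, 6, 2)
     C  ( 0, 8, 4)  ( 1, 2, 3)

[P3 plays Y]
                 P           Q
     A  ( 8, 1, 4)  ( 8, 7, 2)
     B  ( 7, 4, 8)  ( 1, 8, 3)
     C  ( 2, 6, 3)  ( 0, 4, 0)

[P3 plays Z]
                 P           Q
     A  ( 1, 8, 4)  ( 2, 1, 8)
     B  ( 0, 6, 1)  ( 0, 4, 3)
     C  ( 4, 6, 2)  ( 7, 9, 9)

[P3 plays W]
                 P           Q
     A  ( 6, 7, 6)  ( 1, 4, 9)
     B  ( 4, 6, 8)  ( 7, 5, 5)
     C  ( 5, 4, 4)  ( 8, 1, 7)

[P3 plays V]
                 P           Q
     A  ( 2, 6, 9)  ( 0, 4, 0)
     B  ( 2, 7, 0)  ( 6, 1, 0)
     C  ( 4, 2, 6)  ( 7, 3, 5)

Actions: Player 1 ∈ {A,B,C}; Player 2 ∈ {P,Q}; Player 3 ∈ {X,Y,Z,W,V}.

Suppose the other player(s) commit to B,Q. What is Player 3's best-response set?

u_3(X vs B,Q) = 2
u_3(Y vs B,Q) = 3
u_3(Z vs B,Q) = 3
u_3(W vs B,Q) = 5
u_3(V vs B,Q) = 0
max payoff 5 at {W}

argmax u_3 = {W}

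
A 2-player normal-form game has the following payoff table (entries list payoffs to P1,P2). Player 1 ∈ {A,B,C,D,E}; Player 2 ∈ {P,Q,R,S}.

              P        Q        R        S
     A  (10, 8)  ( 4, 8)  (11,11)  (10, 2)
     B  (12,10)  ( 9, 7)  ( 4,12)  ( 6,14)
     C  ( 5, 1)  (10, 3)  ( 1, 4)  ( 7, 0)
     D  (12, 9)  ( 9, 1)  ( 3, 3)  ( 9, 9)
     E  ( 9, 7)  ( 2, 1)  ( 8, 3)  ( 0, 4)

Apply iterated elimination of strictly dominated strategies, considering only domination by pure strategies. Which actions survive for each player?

IESDS → P1:{A,B,D} P2:{P,R,S}

P1 drop E (A beats it: P:10>9 Q:4>2 R:11>8 S:10>0)
P2 drop Q (R beats it: A:11>8 B:12>7 C:4>3 D:3>1)
P1 drop C (A beats it: P:10>5 R:11>1 S:10>7)
P1→{A,B,D} P2→{P,R,S}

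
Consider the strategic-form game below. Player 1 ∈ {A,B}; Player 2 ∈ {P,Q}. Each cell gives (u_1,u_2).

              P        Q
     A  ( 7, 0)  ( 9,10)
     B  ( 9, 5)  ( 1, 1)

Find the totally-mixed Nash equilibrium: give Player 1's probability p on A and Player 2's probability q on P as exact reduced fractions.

P1 indiff ⇒ q·7+(1-q)·9 = q·9+(1-q)·1 ⇒ q(-2) = (1-q)(-8) ⇒ q = 4/5
P2 indiff ⇒ p·0+(1-p)·5 = p·10+(1-p)·1 ⇒ p(-10) = (1-p)(-4) ⇒ p = 2/7

(p,q) = (2/7, 4/5)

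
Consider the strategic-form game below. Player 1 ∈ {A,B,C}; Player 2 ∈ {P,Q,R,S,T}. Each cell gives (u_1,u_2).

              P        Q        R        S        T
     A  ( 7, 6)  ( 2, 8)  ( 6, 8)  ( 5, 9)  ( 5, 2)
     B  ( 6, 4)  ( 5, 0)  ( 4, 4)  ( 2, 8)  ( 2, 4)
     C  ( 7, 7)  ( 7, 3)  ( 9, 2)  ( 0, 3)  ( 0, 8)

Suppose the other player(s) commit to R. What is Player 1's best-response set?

P1 best: {C}

u_1(A vs R) = 6
u_1(B vs R) = 4
u_1(C vs R) = 9
max payoff 9 at {C}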